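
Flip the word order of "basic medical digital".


Original: "basic medical digital"
Words (1..n): basic | medical | digital
Reversed (n..1): digital | medical | basic
Result = "digital medical basic"


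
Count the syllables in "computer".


Word: "computer"
Syllable breakdown: com · pu · ter
Counting: 3 parts
= 3 syllables


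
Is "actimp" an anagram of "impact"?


Word 1: "impact" → sorted: acimpt
Word 2: "actimp" → sorted: acimpt
Same letters? acimpt == acimpt
Anagram = Yes


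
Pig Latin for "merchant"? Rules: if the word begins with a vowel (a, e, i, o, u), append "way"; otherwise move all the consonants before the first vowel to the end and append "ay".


Word: "merchant"
Starts with consonant(s) → move to end, add 'ay'
Consonant cluster: "m"
Pig Latin = "erchantmay"


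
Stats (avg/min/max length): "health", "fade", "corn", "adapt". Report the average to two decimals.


Lengths: "health"=6, "fade"=4, "corn"=4, "adapt"=5
Sum = 19, Count = 4
Average = 19/4 = 4.75
= avg=4.75, min=4, max=6


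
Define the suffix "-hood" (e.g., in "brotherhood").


Suffix: -hood
As in: brotherhood -> brother + -hood
Meaning = state / condition


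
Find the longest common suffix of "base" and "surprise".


Word 1: "base"
Word 2: "surprise"
Comparing from end:
  Pos -1: 'e' == 'e'
  Pos -2: 's' == 's'
  Pos -3: 'a' != 'i' (stop)
LCS = "se" (length 2)


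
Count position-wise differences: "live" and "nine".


Comparing character by character (same length = 4):
  Pos 0: 'l' vs 'n' !=
  Pos 1: 'i' vs 'i' =
  Pos 2: 'v' vs 'n' !=
  Pos 3: 'e' vs 'e' =
Hamming distance = 2


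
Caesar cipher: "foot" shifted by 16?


Word: "foot"
Shift: 16
Each letter → (letter + shift) mod 26:
  'f' (5) + 16 = 21 → 'v'
  'o' (14) + 16 = 4 → 'e'
  'o' (14) + 16 = 4 → 'e'
  't' (19) + 16 = 9 → 'j'
Result = "veej"


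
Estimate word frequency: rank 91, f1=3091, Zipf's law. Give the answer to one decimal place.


Zipf's law: f(r) = f(1) / r
f(1) = 3091
f(91) = 3091 / 91
= 34.0 occurrences


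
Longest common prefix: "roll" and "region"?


Word 1: "roll"
Word 2: "region"
Comparing from start:
  Pos 0: 'r' == 'r'
  Pos 1: 'o' != 'e' (stop)
LCP = "r" (length 1)


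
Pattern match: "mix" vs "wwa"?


Pattern of "mix": [0, 1, 2]
Pattern of "wwa": [0, 0, 1]
Patterns do not match
Same pattern = No


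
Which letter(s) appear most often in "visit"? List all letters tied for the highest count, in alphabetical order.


Word: "visit"
Letter counts:
  'i': 2
  's': 1
  't': 1
  'v': 1
Maximum count = 2
Most frequent = 'i' (2 times each)


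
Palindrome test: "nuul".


Word: "nuul"
Reversed: "luun"
Forward == Backward? nuul != luun
Palindrome = No


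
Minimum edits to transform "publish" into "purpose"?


Word 1: "publish" (length 7)
Word 2: "purpose" (length 7)
One optimal edit sequence (insert/delete/substitute each cost 1):
  1. keep 'p'
  2. keep 'u'
  3. substitute 'b' -> 'r'  (+1)
  4. substitute 'l' -> 'p'  (+1)
  5. substitute 'i' -> 'o'  (+1)
  6. keep 's'
  7. substitute 'h' -> 'e'  (+1)
Total edit operations: 4
Edit distance = 4


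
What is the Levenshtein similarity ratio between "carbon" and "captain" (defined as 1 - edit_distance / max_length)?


Word 1: "carbon" (length 6)
Word 2: "captain" (length 7)
One optimal edit sequence:
  1. keep 'c'
  2. keep 'a'
  3. insert 'p'  (+1)
  4. substitute 'r' -> 't'  (+1)
  5. substitute 'b' -> 'a'  (+1)
  6. substitute 'o' -> 'i'  (+1)
  7. keep 'n'
Edit distance = 4
Max length = max(6, 7) = 7
Similarity = 1 - 4/7
= 0.4286


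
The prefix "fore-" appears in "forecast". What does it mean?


Prefix: fore-
Example: forecast (fore- + cast)
Meaning = before


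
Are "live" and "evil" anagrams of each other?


Word 1: "live" → sorted: eilv
Word 2: "evil" → sorted: eilv
Same letters? eilv == eilv
Anagram = Yes


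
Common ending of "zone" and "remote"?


Word 1: "zone"
Word 2: "remote"
Comparing from end:
  Pos -1: 'e' == 'e'
  Pos -2: 'n' != 't' (stop)
LCS = "e" (length 1)


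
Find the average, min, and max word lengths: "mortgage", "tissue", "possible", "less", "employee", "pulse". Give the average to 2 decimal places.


Lengths: "mortgage"=8, "tissue"=6, "possible"=8, "less"=4, "employee"=8, "pulse"=5
Sum = 39, Count = 6
Average = 39/6 = 6.50
= avg=6.50, min=4, max=8


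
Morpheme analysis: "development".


Word: "development"
Morphemes: develop + -ment
Each morpheme carries meaning
= 2 morphemes


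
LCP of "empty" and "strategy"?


Word 1: "empty"
Word 2: "strategy"
Comparing from start:
  Pos 0: 'e' != 's' (stop)
LCP = "" (length 0)


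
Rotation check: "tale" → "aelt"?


Word: "tale", Candidate: "aelt"
Method: check if candidate is substring of word+word
"taletale" contains "aelt"? No
Is rotation = No


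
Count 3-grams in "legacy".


Word: "legacy" (length 6)
Number of 3-grams = length - 3 + 1 = 6 - 3 + 1
= 4


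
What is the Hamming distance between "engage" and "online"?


Comparing character by character (same length = 6):
  Pos 0: 'e' vs 'o' !=
  Pos 1: 'n' vs 'n' =
  Pos 2: 'g' vs 'l' !=
  Pos 3: 'a' vs 'i' !=
  Pos 4: 'g' vs 'n' !=
  Pos 5: 'e' vs 'e' =
Hamming distance = 4


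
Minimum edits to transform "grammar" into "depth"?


Word 1: "grammar" (length 7)
Word 2: "depth" (length 5)
One optimal edit sequence (insert/delete/substitute each cost 1):
  1. delete 'g'  (+1)
  2. delete 'r'  (+1)
  3. substitute 'a' -> 'd'  (+1)
  4. substitute 'm' -> 'e'  (+1)
  5. substitute 'm' -> 'p'  (+1)
  6. substitute 'a' -> 't'  (+1)
  7. substitute 'r' -> 'h'  (+1)
Total edit operations: 7
Edit distance = 7


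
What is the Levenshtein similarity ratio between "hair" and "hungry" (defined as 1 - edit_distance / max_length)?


Word 1: "hair" (length 4)
Word 2: "hungry" (length 6)
One optimal edit sequence:
  1. keep 'h'
  2. insert 'u'  (+1)
  3. substitute 'a' -> 'n'  (+1)
  4. substitute 'i' -> 'g'  (+1)
  5. keep 'r'
  6. insert 'y'  (+1)
Edit distance = 4
Max length = max(4, 6) = 6
Similarity = 1 - 4/6
= 0.3333


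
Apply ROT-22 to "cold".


Word: "cold"
Shift: 22
Each letter → (letter + shift) mod 26:
  'c' (2) + 22 = 24 → 'y'
  'o' (14) + 22 = 10 → 'k'
  'l' (11) + 22 = 7 → 'h'
  'd' (3) + 22 = 25 → 'z'
Result = "ykhz"


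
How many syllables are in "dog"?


Word: "dog"
Syllable breakdown: dog
Counting: 1 part
= 1 syllable


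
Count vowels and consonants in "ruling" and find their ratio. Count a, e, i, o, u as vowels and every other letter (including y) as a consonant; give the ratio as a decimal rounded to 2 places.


Word: "ruling"
Vowels (a,e,i,o,u): 2
Consonants: 4
Ratio = 2/4
= 0.50


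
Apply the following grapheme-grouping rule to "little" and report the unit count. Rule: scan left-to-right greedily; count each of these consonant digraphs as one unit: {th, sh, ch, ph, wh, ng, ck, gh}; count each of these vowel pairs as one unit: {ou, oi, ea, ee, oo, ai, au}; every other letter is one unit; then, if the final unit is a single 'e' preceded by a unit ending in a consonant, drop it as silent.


Word: "little" (6 letters)
Left-to-right scan:
  [1] 'l' (letter)
  [2] 'i' (letter)
  [3] 't' (letter)
  [4] 't' (letter)
  [5] 'l' (letter)
  [6] 'e' (letter)
Units from scan: 6
Final unit is 'e' after a consonant -> drop as silent (-1)
Sound units = 5 units


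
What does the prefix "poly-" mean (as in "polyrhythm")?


Prefix: poly-
Example: polyrhythm (poly- + rhythm)
Meaning = many


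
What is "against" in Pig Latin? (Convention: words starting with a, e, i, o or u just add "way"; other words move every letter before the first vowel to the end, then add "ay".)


Word: "against"
Starts with vowel → add 'way'
Pig Latin = "againstway"


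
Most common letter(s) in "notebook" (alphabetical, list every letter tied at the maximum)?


Word: "notebook"
Letter counts:
  'b': 1
  'e': 1
  'k': 1
  'n': 1
  'o': 3
  't': 1
Maximum count = 3
Most frequent = 'o' (3 times each)


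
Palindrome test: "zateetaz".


Word: "zateetaz"
Reversed: "zateetaz"
Forward == Backward? zateetaz == zateetaz
Palindrome = Yes


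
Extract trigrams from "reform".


Word: "reform" (length 6)
Number of trigrams = 6 - 3 + 1 = 4
  Position 0: "ref"
  Position 1: "efo"
  Position 2: "for"
  Position 3: "orm"
Trigrams = "ref", "efo", "for", "orm"


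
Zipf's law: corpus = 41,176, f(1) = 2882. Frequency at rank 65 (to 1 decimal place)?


Zipf's law: f(r) = f(1) / r
f(1) = 2882
f(65) = 2882 / 65
= 44.3 occurrences


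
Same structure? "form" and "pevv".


Pattern of "form": [0, 1, 2, 3]
Pattern of "pevv": [0, 1, 2, 2]
Patterns do not match
Same pattern = No


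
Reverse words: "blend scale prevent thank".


Original: "blend scale prevent thank"
Words (1..n): blend | scale | prevent | thank
Reversed (n..1): thank | prevent | scale | blend
Result = "thank prevent scale blend"


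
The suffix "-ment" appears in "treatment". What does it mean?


Suffix: -ment
Example: treatment (treat + -ment)
Meaning = result of action


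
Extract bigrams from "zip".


Word: "zip" (length 3)
Number of bigrams = 3 - 2 + 1 = 2
  Position 0: "zi"
  Position 1: "ip"
Bigrams = "zi", "ip"


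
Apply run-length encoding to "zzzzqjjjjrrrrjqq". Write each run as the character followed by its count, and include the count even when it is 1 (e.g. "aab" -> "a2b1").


String: "zzzzqjjjjrrrrjqq"
Scanning for consecutive runs:
  'z' x 4
  'q' x 1
  'j' x 4
  'r' x 4
  'j' x 1
  'q' x 2
RLE = "z4q1j4r4j1q2"


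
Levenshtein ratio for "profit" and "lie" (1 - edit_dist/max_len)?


Word 1: "profit" (length 6)
Word 2: "lie" (length 3)
One optimal edit sequence:
  1. delete 'p'  (+1)
  2. delete 'r'  (+1)
  3. delete 'o'  (+1)
  4. substitute 'f' -> 'l'  (+1)
  5. keep 'i'
  6. substitute 't' -> 'e'  (+1)
Edit distance = 5
Max length = max(6, 3) = 6
Similarity = 1 - 5/6
= 0.1667


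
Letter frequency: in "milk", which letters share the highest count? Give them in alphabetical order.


Word: "milk"
Letter counts:
  'i': 1
  'k': 1
  'l': 1
  'm': 1
Maximum count = 1
Most frequent = 'i', 'k', 'l', 'm' (1 time each)


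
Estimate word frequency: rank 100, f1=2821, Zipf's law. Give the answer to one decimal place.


Zipf's law: f(r) = f(1) / r
f(1) = 2821
f(100) = 2821 / 100
= 28.2 occurrences


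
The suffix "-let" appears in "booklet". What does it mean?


Suffix: -let
Example: booklet (book + -let)
Meaning = small


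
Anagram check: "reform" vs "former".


Word 1: "reform" → sorted: efmorr
Word 2: "former" → sorted: efmorr
Same letters? efmorr == efmorr
Anagram = Yes


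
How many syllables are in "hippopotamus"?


Word: "hippopotamus"
Syllable breakdown: hip | po | pot | a | mus
Counting: 5 parts
= 5 syllables


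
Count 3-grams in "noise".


Word: "noise" (length 5)
Number of 3-grams = length - 3 + 1 = 5 - 3 + 1
= 3


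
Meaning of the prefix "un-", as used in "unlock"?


Prefix: un-
Example: unlock (un- + lock)
Meaning = not / reverse


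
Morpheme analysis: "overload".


Word: "overload"
Morphemes: over- | load
Each morpheme carries meaning
= 2 morphemes


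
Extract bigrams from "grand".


Word: "grand" (length 5)
Number of bigrams = 5 - 2 + 1 = 4
  Position 0: "gr"
  Position 1: "ra"
  Position 2: "an"
  Position 3: "nd"
Bigrams = "gr", "ra", "an", "nd"


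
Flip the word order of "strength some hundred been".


Original: "strength some hundred been"
Words (1..n): strength | some | hundred | been
Reversed (n..1): been | hundred | some | strength
Result = "been hundred some strength"


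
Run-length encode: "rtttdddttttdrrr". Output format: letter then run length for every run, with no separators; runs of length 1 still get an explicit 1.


String: "rtttdddttttdrrr"
Scanning for consecutive runs:
  'r' x 1
  't' x 3
  'd' x 3
  't' x 4
  'd' x 1
  'r' x 3
RLE = "r1t3d3t4d1r3"


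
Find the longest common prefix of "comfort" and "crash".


Word 1: "comfort"
Word 2: "crash"
Comparing from start:
  Pos 0: 'c' == 'c'
  Pos 1: 'o' != 'r' (stop)
LCP = "c" (length 1)


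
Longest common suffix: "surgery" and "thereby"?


Word 1: "surgery"
Word 2: "thereby"
Comparing from end:
  Pos -1: 'y' == 'y'
  Pos -2: 'r' != 'b' (stop)
LCS = "y" (length 1)


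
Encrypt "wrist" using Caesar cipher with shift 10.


Word: "wrist"
Shift: 10
Each letter → (letter + shift) mod 26:
  'w' (22) + 10 = 6 → 'g'
  'r' (17) + 10 = 1 → 'b'
  'i' (8) + 10 = 18 → 's'
  's' (18) + 10 = 2 → 'c'
  't' (19) + 10 = 3 → 'd'
Result = "gbscd"


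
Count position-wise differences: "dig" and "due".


Comparing character by character (same length = 3):
  Pos 0: 'd' vs 'd' =
  Pos 1: 'i' vs 'u' !=
  Pos 2: 'g' vs 'e' !=
Hamming distance = 2


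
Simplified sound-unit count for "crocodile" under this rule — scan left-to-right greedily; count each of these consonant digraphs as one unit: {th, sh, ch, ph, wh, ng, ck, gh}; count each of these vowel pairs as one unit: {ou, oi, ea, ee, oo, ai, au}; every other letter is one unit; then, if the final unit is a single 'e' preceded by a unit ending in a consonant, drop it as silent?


Word: "crocodile" (9 letters)
Left-to-right scan:
  (1) 'c' (letter)
  (2) 'r' (letter)
  (3) 'o' (letter)
  (4) 'c' (letter)
  (5) 'o' (letter)
  (6) 'd' (letter)
  (7) 'i' (letter)
  (8) 'l' (letter)
  (9) 'e' (letter)
Units from scan: 9
Final unit is 'e' after a consonant -> drop as silent (-1)
Sound units = 8 units


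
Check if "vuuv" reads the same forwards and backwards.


Word: "vuuv"
Reversed: "vuuv"
Forward == Backward? vuuv == vuuv
Palindrome = Yes


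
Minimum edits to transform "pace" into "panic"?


Word 1: "pace" (length 4)
Word 2: "panic" (length 5)
One optimal edit sequence (insert/delete/substitute each cost 1):
  1. keep 'p'
  2. keep 'a'
  3. insert 'n'  (+1)
  4. substitute 'c' -> 'i'  (+1)
  5. substitute 'e' -> 'c'  (+1)
Total edit operations: 3
Edit distance = 3


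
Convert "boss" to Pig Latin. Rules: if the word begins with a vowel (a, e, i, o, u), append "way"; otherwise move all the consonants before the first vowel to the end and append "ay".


Word: "boss"
Starts with consonant(s) → move to end, add 'ay'
Consonant cluster: "b"
Pig Latin = "ossbay"


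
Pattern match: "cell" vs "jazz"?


Pattern of "cell": [0, 1, 2, 2]
Pattern of "jazz": [0, 1, 2, 2]
Patterns match
Same pattern = Yes


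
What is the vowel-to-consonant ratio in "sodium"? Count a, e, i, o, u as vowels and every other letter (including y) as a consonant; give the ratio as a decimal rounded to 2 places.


Word: "sodium"
Vowels (a,e,i,o,u): 3
Consonants: 3
Ratio = 3/3
= 1.00


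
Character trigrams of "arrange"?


Word: "arrange" (length 7)
Number of trigrams = 7 - 3 + 1 = 5
  Position 0: "arr"
  Position 1: "rra"
  Position 2: "ran"
  Position 3: "ang"
  Position 4: "nge"
Trigrams = "arr", "rra", "ran", "ang", "nge"


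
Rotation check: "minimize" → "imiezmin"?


Word: "minimize", Candidate: "imiezmin"
Method: check if candidate is substring of word+word
"minimizeminimize" contains "imiezmin"? No
Is rotation = No


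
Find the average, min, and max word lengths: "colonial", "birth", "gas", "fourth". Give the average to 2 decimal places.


Lengths: "colonial"=8, "birth"=5, "gas"=3, "fourth"=6
Sum = 22, Count = 4
Average = 22/4 = 5.50
= avg=5.50, min=3, max=8


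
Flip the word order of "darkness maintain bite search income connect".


Original: "darkness maintain bite search income connect"
Words (1..n): darkness | maintain | bite | search | income | connect
Reversed (n..1): connect | income | search | bite | maintain | darkness
Result = "connect income search bite maintain darkness"


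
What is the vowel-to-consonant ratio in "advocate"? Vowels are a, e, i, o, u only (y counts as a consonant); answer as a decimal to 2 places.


Word: "advocate"
Vowels (a,e,i,o,u): 4
Consonants: 4
Ratio = 4/4
= 1.00


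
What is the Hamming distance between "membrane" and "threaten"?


Comparing character by character (same length = 8):
  Pos 0: 'm' vs 't' !=
  Pos 1: 'e' vs 'h' !=
  Pos 2: 'm' vs 'r' !=
  Pos 3: 'b' vs 'e' !=
  Pos 4: 'r' vs 'a' !=
  Pos 5: 'a' vs 't' !=
  Pos 6: 'n' vs 'e' !=
  Pos 7: 'e' vs 'n' !=
Hamming distance = 8


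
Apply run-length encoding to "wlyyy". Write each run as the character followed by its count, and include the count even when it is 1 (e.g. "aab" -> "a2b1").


String: "wlyyy"
Scanning for consecutive runs:
  'w' x 1
  'l' x 1
  'y' x 3
RLE = "w1l1y3"


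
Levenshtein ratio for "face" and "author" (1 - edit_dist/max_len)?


Word 1: "face" (length 4)
Word 2: "author" (length 6)
One optimal edit sequence:
  1. insert 'a'  (+1)
  2. insert 'u'  (+1)
  3. substitute 'f' -> 't'  (+1)
  4. substitute 'a' -> 'h'  (+1)
  5. substitute 'c' -> 'o'  (+1)
  6. substitute 'e' -> 'r'  (+1)
Edit distance = 6
Max length = max(4, 6) = 6
Similarity = 1 - 6/6
= 0.0000


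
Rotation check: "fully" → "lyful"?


Word: "fully", Candidate: "lyful"
Method: check if candidate is substring of word+word
"fullyfully" contains "lyful"? Yes
Is rotation = Yes


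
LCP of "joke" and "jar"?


Word 1: "joke"
Word 2: "jar"
Comparing from start:
  Pos 0: 'j' == 'j'
  Pos 1: 'o' != 'a' (stop)
LCP = "j" (length 1)


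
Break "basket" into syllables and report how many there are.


Word: "basket"
Syllable breakdown: bas / ket
Counting: 2 parts
= 2 syllables


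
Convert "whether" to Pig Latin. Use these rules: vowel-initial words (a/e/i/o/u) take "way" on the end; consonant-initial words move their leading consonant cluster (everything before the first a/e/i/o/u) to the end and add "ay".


Word: "whether"
Starts with consonant(s) → move to end, add 'ay'
Consonant cluster: "wh"
Pig Latin = "etherwhay"


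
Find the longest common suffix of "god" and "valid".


Word 1: "god"
Word 2: "valid"
Comparing from end:
  Pos -1: 'd' == 'd'
  Pos -2: 'o' != 'i' (stop)
LCS = "d" (length 1)


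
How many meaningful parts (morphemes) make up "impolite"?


Word: "impolite"
Morphemes: im- | polite
Each morpheme carries meaning
= 2 morphemes


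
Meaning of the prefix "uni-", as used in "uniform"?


Prefix: uni-
As in: uniform -> uni- + form
Meaning = one


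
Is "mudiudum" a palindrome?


Word: "mudiudum"
Reversed: "muduidum"
Forward == Backward? mudiudum != muduidum
Palindrome = No


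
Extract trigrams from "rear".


Word: "rear" (length 4)
Number of trigrams = 4 - 3 + 1 = 2
  Position 0: "rea"
  Position 1: "ear"
Trigrams = "rea", "ear"


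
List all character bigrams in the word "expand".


Word: "expand" (length 6)
Number of bigrams = 6 - 2 + 1 = 5
  Position 0: "ex"
  Position 1: "xp"
  Position 2: "pa"
  Position 3: "an"
  Position 4: "nd"
Bigrams = "ex", "xp", "pa", "an", "nd"


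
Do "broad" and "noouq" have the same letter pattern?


Pattern of "broad": [0, 1, 2, 3, 4]
Pattern of "noouq": [0, 1, 1, 2, 3]
Patterns do not match
Same pattern = No


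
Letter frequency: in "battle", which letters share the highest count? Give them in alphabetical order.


Word: "battle"
Letter counts:
  'a': 1
  'b': 1
  'e': 1
  'l': 1
  't': 2
Maximum count = 2
Most frequent = 't' (2 times each)


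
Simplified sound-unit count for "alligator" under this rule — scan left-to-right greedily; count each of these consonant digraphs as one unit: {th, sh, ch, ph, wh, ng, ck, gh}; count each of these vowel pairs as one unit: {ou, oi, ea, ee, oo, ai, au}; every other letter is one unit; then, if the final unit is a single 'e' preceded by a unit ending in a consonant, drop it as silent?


Word: "alligator" (9 letters)
Left-to-right scan:
  (1) 'a' (letter)
  (2) 'l' (letter)
  (3) 'l' (letter)
  (4) 'i' (letter)
  (5) 'g' (letter)
  (6) 'a' (letter)
  (7) 't' (letter)
  (8) 'o' (letter)
  (9) 'r' (letter)
Units from scan: 9
Sound units = 9 units


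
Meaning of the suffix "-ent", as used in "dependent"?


Suffix: -ent
As in: dependent -> depend + -ent
Meaning = one who / that which


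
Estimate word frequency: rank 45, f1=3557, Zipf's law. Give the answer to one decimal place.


Zipf's law: f(r) = f(1) / r
f(1) = 3557
f(45) = 3557 / 45
= 79.0 occurrences


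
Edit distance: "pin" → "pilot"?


Word 1: "pin" (length 3)
Word 2: "pilot" (length 5)
One optimal edit sequence (insert/delete/substitute each cost 1):
  1. keep 'p'
  2. keep 'i'
  3. insert 'l'  (+1)
  4. insert 'o'  (+1)
  5. substitute 'n' -> 't'  (+1)
Total edit operations: 3
Edit distance = 3


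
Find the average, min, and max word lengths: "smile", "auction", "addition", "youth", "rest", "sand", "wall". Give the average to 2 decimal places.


Lengths: "smile"=5, "auction"=7, "addition"=8, "youth"=5, "rest"=4, "sand"=4, "wall"=4
Sum = 37, Count = 7
Average = 37/7 = 5.29
= avg=5.29, min=4, max=8


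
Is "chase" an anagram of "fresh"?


Word 1: "fresh" → sorted: efhrs
Word 2: "chase" → sorted: acehs
Same letters? efhrs != acehs
Anagram = No


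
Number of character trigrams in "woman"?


Word: "woman" (length 5)
Number of 3-grams = length - 3 + 1 = 5 - 3 + 1
= 3


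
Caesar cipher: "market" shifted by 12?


Word: "market"
Shift: 12
Each letter → (letter + shift) mod 26:
  'm' (12) + 12 = 24 → 'y'
  'a' (0) + 12 = 12 → 'm'
  'r' (17) + 12 = 3 → 'd'
  'k' (10) + 12 = 22 → 'w'
  'e' (4) + 12 = 16 → 'q'
  't' (19) + 12 = 5 → 'f'
Result = "ymdwqf"


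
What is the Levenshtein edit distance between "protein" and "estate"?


Word 1: "protein" (length 7)
Word 2: "estate" (length 6)
One optimal edit sequence (insert/delete/substitute each cost 1):
  1. delete 'p'  (+1)
  2. substitute 'r' -> 'e'  (+1)
  3. substitute 'o' -> 's'  (+1)
  4. keep 't'
  5. substitute 'e' -> 'a'  (+1)
  6. substitute 'i' -> 't'  (+1)
  7. substitute 'n' -> 'e'  (+1)
Total edit operations: 6
Edit distance = 6


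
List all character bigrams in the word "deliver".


Word: "deliver" (length 7)
Number of bigrams = 7 - 2 + 1 = 6
  Position 0: "de"
  Position 1: "el"
  Position 2: "li"
  Position 3: "iv"
  Position 4: "ve"
  Position 5: "er"
Bigrams = "de", "el", "li", "iv", "ve", "er"


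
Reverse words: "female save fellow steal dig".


Original: "female save fellow steal dig"
Words (1..n): female | save | fellow | steal | dig
Reversed (n..1): dig | steal | fellow | save | female
Result = "dig steal fellow save female"


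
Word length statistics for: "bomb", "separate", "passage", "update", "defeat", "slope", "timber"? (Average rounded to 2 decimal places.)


Lengths: "bomb"=4, "separate"=8, "passage"=7, "update"=6, "defeat"=6, "slope"=5, "timber"=6
Sum = 42, Count = 7
Average = 42/7 = 6.00
= avg=6.00, min=4, max=8


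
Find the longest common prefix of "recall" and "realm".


Word 1: "recall"
Word 2: "realm"
Comparing from start:
  Pos 0: 'r' == 'r'
  Pos 1: 'e' == 'e'
  Pos 2: 'c' != 'a' (stop)
LCP = "re" (length 2)


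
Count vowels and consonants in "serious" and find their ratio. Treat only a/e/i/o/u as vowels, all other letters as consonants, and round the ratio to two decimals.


Word: "serious"
Vowels (a,e,i,o,u): 4
Consonants: 3
Ratio = 4/3
= 1.33


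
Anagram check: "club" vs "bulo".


Word 1: "club" → sorted: bclu
Word 2: "bulo" → sorted: blou
Same letters? bclu != blou
Anagram = No


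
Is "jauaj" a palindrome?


Word: "jauaj"
Reversed: "jauaj"
Forward == Backward? jauaj == jauaj
Palindrome = Yes


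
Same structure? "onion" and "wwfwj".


Pattern of "onion": [0, 1, 2, 0, 1]
Pattern of "wwfwj": [0, 0, 1, 0, 2]
Patterns do not match
Same pattern = No


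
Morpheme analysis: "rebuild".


Word: "rebuild"
Morphemes: re- + build
Each morpheme carries meaning
= 2 morphemes


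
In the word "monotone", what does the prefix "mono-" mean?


Prefix: mono-
Example: monotone (mono- + tone)
Meaning = one


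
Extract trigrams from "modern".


Word: "modern" (length 6)
Number of trigrams = 6 - 3 + 1 = 4
  Position 0: "mod"
  Position 1: "ode"
  Position 2: "der"
  Position 3: "ern"
Trigrams = "mod", "ode", "der", "ern"


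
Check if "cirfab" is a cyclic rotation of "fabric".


Word: "fabric", Candidate: "cirfab"
Method: check if candidate is substring of word+word
"fabricfabric" contains "cirfab"? No
Is rotation = No


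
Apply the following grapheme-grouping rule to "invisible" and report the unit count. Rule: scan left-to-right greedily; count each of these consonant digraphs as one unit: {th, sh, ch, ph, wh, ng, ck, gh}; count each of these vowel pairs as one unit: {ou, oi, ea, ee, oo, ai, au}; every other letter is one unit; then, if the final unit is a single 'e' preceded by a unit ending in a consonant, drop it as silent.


Word: "invisible" (9 letters)
Left-to-right scan:
  [1] 'i' (letter)
  [2] 'n' (letter)
  [3] 'v' (letter)
  [4] 'i' (letter)
  [5] 's' (letter)
  [6] 'i' (letter)
  [7] 'b' (letter)
  [8] 'l' (letter)
  [9] 'e' (letter)
Units from scan: 9
Final unit is 'e' after a consonant -> drop as silent (-1)
Sound units = 8 units


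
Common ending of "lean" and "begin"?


Word 1: "lean"
Word 2: "begin"
Comparing from end:
  Pos -1: 'n' == 'n'
  Pos -2: 'a' != 'i' (stop)
LCS = "n" (length 1)


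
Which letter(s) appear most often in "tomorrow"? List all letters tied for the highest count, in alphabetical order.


Word: "tomorrow"
Letter counts:
  'm': 1
  'o': 3
  'r': 2
  't': 1
  'w': 1
Maximum count = 3
Most frequent = 'o' (3 times each)


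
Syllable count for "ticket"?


Word: "ticket"
Syllable breakdown: tick-et
Counting: 2 parts
= 2 syllables


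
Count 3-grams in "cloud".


Word: "cloud" (length 5)
Number of 3-grams = length - 3 + 1 = 5 - 3 + 1
= 3


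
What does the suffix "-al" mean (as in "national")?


Suffix: -al
Example: national (nation + -al)
Meaning = relating to


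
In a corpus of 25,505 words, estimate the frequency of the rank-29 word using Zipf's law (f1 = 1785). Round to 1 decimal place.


Zipf's law: f(r) = f(1) / r
f(1) = 1785
f(29) = 1785 / 29
= 61.6 occurrences


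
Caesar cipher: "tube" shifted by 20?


Word: "tube"
Shift: 20
Each letter → (letter + shift) mod 26:
  't' (19) + 20 = 13 → 'n'
  'u' (20) + 20 = 14 → 'o'
  'b' (1) + 20 = 21 → 'v'
  'e' (4) + 20 = 24 → 'y'
Result = "novy"


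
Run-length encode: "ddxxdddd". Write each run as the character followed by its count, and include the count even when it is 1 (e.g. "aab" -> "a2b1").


String: "ddxxdddd"
Scanning for consecutive runs:
  'd' x 2
  'x' x 2
  'd' x 4
RLE = "d2x2d4"


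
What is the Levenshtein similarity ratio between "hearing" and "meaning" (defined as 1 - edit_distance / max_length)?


Word 1: "hearing" (length 7)
Word 2: "meaning" (length 7)
One optimal edit sequence:
  1. substitute 'h' -> 'm'  (+1)
  2. keep 'e'
  3. keep 'a'
  4. substitute 'r' -> 'n'  (+1)
  5. keep 'i'
  6. keep 'n'
  7. keep 'g'
Edit distance = 2
Max length = max(7, 7) = 7
Similarity = 1 - 2/7
= 0.7143


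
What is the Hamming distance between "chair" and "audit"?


Comparing character by character (same length = 5):
  Pos 0: 'c' vs 'a' !=
  Pos 1: 'h' vs 'u' !=
  Pos 2: 'a' vs 'd' !=
  Pos 3: 'i' vs 'i' =
  Pos 4: 'r' vs 't' !=
Hamming distance = 4


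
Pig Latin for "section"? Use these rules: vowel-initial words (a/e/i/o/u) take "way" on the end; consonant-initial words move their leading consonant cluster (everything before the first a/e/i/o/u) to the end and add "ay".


Word: "section"
Starts with consonant(s) → move to end, add 'ay'
Consonant cluster: "s"
Pig Latin = "ectionsay"


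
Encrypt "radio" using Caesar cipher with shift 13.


Word: "radio"
Shift: 13
Each letter → (letter + shift) mod 26:
  'r' (17) + 13 = 4 → 'e'
  'a' (0) + 13 = 13 → 'n'
  'd' (3) + 13 = 16 → 'q'
  'i' (8) + 13 = 21 → 'v'
  'o' (14) + 13 = 1 → 'b'
Result = "enqvb"


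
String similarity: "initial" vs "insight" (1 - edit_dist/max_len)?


Word 1: "initial" (length 7)
Word 2: "insight" (length 7)
One optimal edit sequence:
  1. keep 'i'
  2. keep 'n'
  3. substitute 'i' -> 's'  (+1)
  4. substitute 't' -> 'i'  (+1)
  5. substitute 'i' -> 'g'  (+1)
  6. substitute 'a' -> 'h'  (+1)
  7. substitute 'l' -> 't'  (+1)
Edit distance = 5
Max length = max(7, 7) = 7
Similarity = 1 - 5/7
= 0.2857


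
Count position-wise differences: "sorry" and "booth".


Comparing character by character (same length = 5):
  Pos 0: 's' vs 'b' !=
  Pos 1: 'o' vs 'o' =
  Pos 2: 'r' vs 'o' !=
  Pos 3: 'r' vs 't' !=
  Pos 4: 'y' vs 'h' !=
Hamming distance = 4


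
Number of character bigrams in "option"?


Word: "option" (length 6)
Number of 2-grams = length - 2 + 1 = 6 - 2 + 1
= 5


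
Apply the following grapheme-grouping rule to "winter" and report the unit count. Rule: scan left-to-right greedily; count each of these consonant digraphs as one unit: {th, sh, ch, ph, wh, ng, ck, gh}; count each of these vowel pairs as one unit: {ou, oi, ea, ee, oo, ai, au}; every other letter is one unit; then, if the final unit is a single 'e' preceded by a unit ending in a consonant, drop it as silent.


Word: "winter" (6 letters)
Left-to-right scan:
  (1) 'w' (letter)
  (2) 'i' (letter)
  (3) 'n' (letter)
  (4) 't' (letter)
  (5) 'e' (letter)
  (6) 'r' (letter)
Units from scan: 6
Sound units = 6 units


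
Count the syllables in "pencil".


Word: "pencil"
Syllable breakdown: pen / cil
Counting: 2 parts
= 2 syllables


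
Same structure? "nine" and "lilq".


Pattern of "nine": [0, 1, 0, 2]
Pattern of "lilq": [0, 1, 0, 2]
Patterns match
Same pattern = Yes


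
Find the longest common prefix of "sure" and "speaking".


Word 1: "sure"
Word 2: "speaking"
Comparing from start:
  Pos 0: 's' == 's'
  Pos 1: 'u' != 'p' (stop)
LCP = "s" (length 1)


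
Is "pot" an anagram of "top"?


Word 1: "top" → sorted: opt
Word 2: "pot" → sorted: opt
Same letters? opt == opt
Anagram = Yes


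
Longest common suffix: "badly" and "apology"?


Word 1: "badly"
Word 2: "apology"
Comparing from end:
  Pos -1: 'y' == 'y'
  Pos -2: 'l' != 'g' (stop)
LCS = "y" (length 1)


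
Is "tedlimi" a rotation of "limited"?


Word: "limited", Candidate: "tedlimi"
Method: check if candidate is substring of word+word
"limitedlimited" contains "tedlimi"? Yes
Is rotation = Yes


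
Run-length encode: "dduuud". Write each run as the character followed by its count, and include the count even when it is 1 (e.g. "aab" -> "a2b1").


String: "dduuud"
Scanning for consecutive runs:
  'd' x 2
  'u' x 3
  'd' x 1
RLE = "d2u3d1"


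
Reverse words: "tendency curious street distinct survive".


Original: "tendency curious street distinct survive"
Words (1..n): tendency | curious | street | distinct | survive
Reversed (n..1): survive | distinct | street | curious | tendency
Result = "survive distinct street curious tendency"


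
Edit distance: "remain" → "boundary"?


Word 1: "remain" (length 6)
Word 2: "boundary" (length 8)
One optimal edit sequence (insert/delete/substitute each cost 1):
  1. insert 'b'  (+1)
  2. insert 'o'  (+1)
  3. substitute 'r' -> 'u'  (+1)
  4. substitute 'e' -> 'n'  (+1)
  5. substitute 'm' -> 'd'  (+1)
  6. keep 'a'
  7. substitute 'i' -> 'r'  (+1)
  8. substitute 'n' -> 'y'  (+1)
Total edit operations: 7
Edit distance = 7


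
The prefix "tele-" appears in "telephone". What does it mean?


Prefix: tele-
As in: telephone -> tele- + phone
Meaning = distant


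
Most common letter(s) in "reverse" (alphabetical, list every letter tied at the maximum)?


Word: "reverse"
Letter counts:
  'e': 3
  'r': 2
  's': 1
  'v': 1
Maximum count = 3
Most frequent = 'e' (3 times each)


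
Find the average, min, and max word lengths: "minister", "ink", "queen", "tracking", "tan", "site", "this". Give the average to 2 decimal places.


Lengths: "minister"=8, "ink"=3, "queen"=5, "tracking"=8, "tan"=3, "site"=4, "this"=4
Sum = 35, Count = 7
Average = 35/7 = 5.00
= avg=5.00, min=3, max=8


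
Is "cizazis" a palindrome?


Word: "cizazis"
Reversed: "sizazic"
Forward == Backward? cizazis != sizazic
Palindrome = No


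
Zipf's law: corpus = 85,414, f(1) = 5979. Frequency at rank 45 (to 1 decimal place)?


Zipf's law: f(r) = f(1) / r
f(1) = 5979
f(45) = 5979 / 45
= 132.9 occurrences


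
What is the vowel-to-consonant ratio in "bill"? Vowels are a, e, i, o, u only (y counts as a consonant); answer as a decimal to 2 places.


Word: "bill"
Vowels (a,e,i,o,u): 1
Consonants: 3
Ratio = 1/3
= 0.33


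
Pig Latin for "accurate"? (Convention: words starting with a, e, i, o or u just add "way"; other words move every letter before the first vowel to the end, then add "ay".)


Word: "accurate"
Starts with vowel → add 'way'
Pig Latin = "accurateway"


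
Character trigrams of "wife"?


Word: "wife" (length 4)
Number of trigrams = 4 - 3 + 1 = 2
  Position 0: "wif"
  Position 1: "ife"
Trigrams = "wif", "ife"


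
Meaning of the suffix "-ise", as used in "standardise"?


Suffix: -ise
Example: standardise = standard + -ise
Meaning = to make


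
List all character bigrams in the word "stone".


Word: "stone" (length 5)
Number of bigrams = 5 - 2 + 1 = 4
  Position 0: "st"
  Position 1: "to"
  Position 2: "on"
  Position 3: "ne"
Bigrams = "st", "to", "on", "ne"


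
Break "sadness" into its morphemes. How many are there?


Word: "sadness"
Morphemes: sad | -ness
Each morpheme carries meaning
= 2 morphemes


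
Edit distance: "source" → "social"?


Word 1: "source" (length 6)
Word 2: "social" (length 6)
One optimal edit sequence (insert/delete/substitute each cost 1):
  1. keep 's'
  2. keep 'o'
  3. substitute 'u' -> 'c'  (+1)
  4. substitute 'r' -> 'i'  (+1)
  5. substitute 'c' -> 'a'  (+1)
  6. substitute 'e' -> 'l'  (+1)
Total edit operations: 4
Edit distance = 4


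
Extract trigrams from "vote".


Word: "vote" (length 4)
Number of trigrams = 4 - 3 + 1 = 2
  Position 0: "vot"
  Position 1: "ote"
Trigrams = "vot", "ote"


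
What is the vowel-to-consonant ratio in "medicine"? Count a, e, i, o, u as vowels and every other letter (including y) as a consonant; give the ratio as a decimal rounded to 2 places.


Word: "medicine"
Vowels (a,e,i,o,u): 4
Consonants: 4
Ratio = 4/4
= 1.00


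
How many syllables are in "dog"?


Word: "dog"
Syllable breakdown: dog
Counting: 1 part
= 1 syllable


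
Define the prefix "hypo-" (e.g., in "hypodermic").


Prefix: hypo-
Example: hypodermic = hypo- + dermic
Meaning = under / below normal


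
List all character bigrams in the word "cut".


Word: "cut" (length 3)
Number of bigrams = 3 - 2 + 1 = 2
  Position 0: "cu"
  Position 1: "ut"
Bigrams = "cu", "ut"


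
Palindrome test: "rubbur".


Word: "rubbur"
Reversed: "rubbur"
Forward == Backward? rubbur == rubbur
Palindrome = Yes


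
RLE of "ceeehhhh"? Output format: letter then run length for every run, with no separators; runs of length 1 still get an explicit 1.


String: "ceeehhhh"
Scanning for consecutive runs:
  'c' x 1
  'e' x 3
  'h' x 4
RLE = "c1e3h4"


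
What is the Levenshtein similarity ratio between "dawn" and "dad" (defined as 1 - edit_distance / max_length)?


Word 1: "dawn" (length 4)
Word 2: "dad" (length 3)
One optimal edit sequence:
  1. keep 'd'
  2. keep 'a'
  3. delete 'w'  (+1)
  4. substitute 'n' -> 'd'  (+1)
Edit distance = 2
Max length = max(4, 3) = 4
Similarity = 1 - 2/4
= 0.5000


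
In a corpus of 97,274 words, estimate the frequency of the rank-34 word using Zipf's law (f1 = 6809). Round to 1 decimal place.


Zipf's law: f(r) = f(1) / r
f(1) = 6809
f(34) = 6809 / 34
= 200.3 occurrences


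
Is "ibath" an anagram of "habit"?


Word 1: "habit" → sorted: abhit
Word 2: "ibath" → sorted: abhit
Same letters? abhit == abhit
Anagram = Yes


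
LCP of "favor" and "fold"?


Word 1: "favor"
Word 2: "fold"
Comparing from start:
  Pos 0: 'f' == 'f'
  Pos 1: 'a' != 'o' (stop)
LCP = "f" (length 1)


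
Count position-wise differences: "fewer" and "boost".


Comparing character by character (same length = 5):
  Pos 0: 'f' vs 'b' !=
  Pos 1: 'e' vs 'o' !=
  Pos 2: 'w' vs 'o' !=
  Pos 3: 'e' vs 's' !=
  Pos 4: 'r' vs 't' !=
Hamming distance = 5


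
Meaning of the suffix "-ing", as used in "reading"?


Suffix: -ing
As in: reading -> read + -ing
Meaning = present participle


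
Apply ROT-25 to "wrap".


Word: "wrap"
Shift: 25
Each letter → (letter + shift) mod 26:
  'w' (22) + 25 = 21 → 'v'
  'r' (17) + 25 = 16 → 'q'
  'a' (0) + 25 = 25 → 'z'
  'p' (15) + 25 = 14 → 'o'
Result = "vqzo"


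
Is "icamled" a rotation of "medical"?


Word: "medical", Candidate: "icamled"
Method: check if candidate is substring of word+word
"medicalmedical" contains "icamled"? No
Is rotation = No


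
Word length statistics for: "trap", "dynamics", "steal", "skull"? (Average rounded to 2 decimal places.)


Lengths: "trap"=4, "dynamics"=8, "steal"=5, "skull"=5
Sum = 22, Count = 4
Average = 22/4 = 5.50
= avg=5.50, min=4, max=8


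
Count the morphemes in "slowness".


Word: "slowness"
Morphemes: slow | -ness
Each morpheme carries meaning
= 2 morphemes


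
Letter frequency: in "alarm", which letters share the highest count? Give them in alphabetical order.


Word: "alarm"
Letter counts:
  'a': 2
  'l': 1
  'm': 1
  'r': 1
Maximum count = 2
Most frequent = 'a' (2 times each)


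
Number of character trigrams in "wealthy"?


Word: "wealthy" (length 7)
Number of 3-grams = length - 3 + 1 = 7 - 3 + 1
= 5


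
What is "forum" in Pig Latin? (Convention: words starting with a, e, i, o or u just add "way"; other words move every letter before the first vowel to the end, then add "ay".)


Word: "forum"
Starts with consonant(s) → move to end, add 'ay'
Consonant cluster: "f"
Pig Latin = "orumfay"


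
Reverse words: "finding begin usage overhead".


Original: "finding begin usage overhead"
Words (1..n): finding | begin | usage | overhead
Reversed (n..1): overhead | usage | begin | finding
Result = "overhead usage begin finding"


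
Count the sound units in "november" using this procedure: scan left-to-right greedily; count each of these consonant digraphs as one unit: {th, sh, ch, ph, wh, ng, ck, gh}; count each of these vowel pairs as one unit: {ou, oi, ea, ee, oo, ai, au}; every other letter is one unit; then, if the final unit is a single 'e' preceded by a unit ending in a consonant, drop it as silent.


Word: "november" (8 letters)
Left-to-right scan:
  [1] 'n' (letter)
  [2] 'o' (letter)
  [3] 'v' (letter)
  [4] 'e' (letter)
  [5] 'm' (letter)
  [6] 'b' (letter)
  [7] 'e' (letter)
  [8] 'r' (letter)
Units from scan: 8
Sound units = 8 units


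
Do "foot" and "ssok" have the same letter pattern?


Pattern of "foot": [0, 1, 1, 2]
Pattern of "ssok": [0, 0, 1, 2]
Patterns do not match
Same pattern = No


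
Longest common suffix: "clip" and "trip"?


Word 1: "clip"
Word 2: "trip"
Comparing from end:
  Pos -1: 'p' == 'p'
  Pos -2: 'i' == 'i'
  Pos -3: 'l' != 'r' (stop)
LCS = "ip" (length 2)


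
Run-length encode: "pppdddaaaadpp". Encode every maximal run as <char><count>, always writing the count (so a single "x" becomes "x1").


String: "pppdddaaaadpp"
Scanning for consecutive runs:
  'p' x 3
  'd' x 3
  'a' x 4
  'd' x 1
  'p' x 2
RLE = "p3d3a4d1p2"


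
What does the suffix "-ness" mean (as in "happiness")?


Suffix: -ness
Example: happiness = happy + -ness, with a spelling change
Meaning = state of being


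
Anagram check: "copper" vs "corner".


Word 1: "copper" → sorted: ceoppr
Word 2: "corner" → sorted: cenorr
Same letters? ceoppr != cenorr
Anagram = No
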